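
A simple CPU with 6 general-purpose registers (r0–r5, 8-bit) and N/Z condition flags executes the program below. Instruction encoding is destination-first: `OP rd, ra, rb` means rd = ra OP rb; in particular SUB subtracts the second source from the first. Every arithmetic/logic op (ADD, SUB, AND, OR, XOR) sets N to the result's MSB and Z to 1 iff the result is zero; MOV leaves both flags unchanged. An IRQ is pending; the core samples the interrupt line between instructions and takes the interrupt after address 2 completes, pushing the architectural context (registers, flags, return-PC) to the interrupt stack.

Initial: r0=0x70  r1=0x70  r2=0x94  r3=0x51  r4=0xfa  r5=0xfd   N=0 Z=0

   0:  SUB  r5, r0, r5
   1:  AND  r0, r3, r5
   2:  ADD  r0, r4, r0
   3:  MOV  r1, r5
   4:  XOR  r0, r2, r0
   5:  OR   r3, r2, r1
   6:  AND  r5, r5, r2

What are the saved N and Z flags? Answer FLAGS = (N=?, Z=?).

after  0: r0=0x70 r1=0x70 r2=0x94 r3=0x51 r4=0xfa r5=0x73  N=0 Z=0
after  1: r0=0x51 r1=0x70 r2=0x94 r3=0x51 r4=0xfa r5=0x73  N=0 Z=0
after  2: r0=0x4b r1=0x70 r2=0x94 r3=0x51 r4=0xfa r5=0x73  N=0 Z=0
-- IRQ taken; context saved, return-PC = 3 --

FLAGS = (N=0, Z=0)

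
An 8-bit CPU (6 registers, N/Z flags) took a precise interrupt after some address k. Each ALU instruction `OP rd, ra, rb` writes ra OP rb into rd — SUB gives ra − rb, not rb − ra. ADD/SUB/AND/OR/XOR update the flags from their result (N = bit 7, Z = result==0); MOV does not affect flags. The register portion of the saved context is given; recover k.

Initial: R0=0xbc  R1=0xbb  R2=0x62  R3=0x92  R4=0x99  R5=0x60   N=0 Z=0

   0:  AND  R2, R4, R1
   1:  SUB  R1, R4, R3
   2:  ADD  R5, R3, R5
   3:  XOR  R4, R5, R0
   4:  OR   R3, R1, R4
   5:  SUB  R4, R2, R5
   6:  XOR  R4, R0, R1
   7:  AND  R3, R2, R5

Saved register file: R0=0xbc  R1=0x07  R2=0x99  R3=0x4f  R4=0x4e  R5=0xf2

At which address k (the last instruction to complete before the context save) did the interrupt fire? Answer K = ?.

after  0: R0=0xbc R1=0xbb R2=0x99 R3=0x92 R4=0x99 R5=0x60  N=1 Z=0
after  1: R0=0xbc R1=0x07 R2=0x99 R3=0x92 R4=0x99 R5=0x60  N=0 Z=0
after  2: R0=0xbc R1=0x07 R2=0x99 R3=0x92 R4=0x99 R5=0xf2  N=1 Z=0
after  3: R0=0xbc R1=0x07 R2=0x99 R3=0x92 R4=0x4e R5=0xf2  N=0 Z=0
after  4: R0=0xbc R1=0x07 R2=0x99 R3=0x4f R4=0x4e R5=0xf2  N=0 Z=0
-- IRQ taken; context saved, return-PC = 5 --

K = 4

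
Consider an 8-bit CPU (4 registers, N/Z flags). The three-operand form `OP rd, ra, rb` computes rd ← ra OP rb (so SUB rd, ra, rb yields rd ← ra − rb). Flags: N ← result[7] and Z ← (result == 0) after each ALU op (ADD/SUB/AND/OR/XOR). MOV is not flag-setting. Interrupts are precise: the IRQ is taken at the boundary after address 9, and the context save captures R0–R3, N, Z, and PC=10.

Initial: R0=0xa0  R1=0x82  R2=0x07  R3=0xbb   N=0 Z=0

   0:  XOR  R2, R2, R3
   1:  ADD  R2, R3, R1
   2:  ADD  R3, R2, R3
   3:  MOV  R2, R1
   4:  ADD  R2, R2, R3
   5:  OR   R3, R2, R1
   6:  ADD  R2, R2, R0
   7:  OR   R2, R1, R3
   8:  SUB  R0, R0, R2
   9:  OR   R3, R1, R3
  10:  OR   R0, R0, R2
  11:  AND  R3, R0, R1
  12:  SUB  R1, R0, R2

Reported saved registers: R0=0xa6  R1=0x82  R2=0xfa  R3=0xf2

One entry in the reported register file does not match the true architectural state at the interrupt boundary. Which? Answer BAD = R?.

after  0: R0=0xa0 R1=0x82 R2=0xbc R3=0xbb  N=1 Z=0
after  1: R0=0xa0 R1=0x82 R2=0x3d R3=0xbb  N=0 Z=0
after  2: R0=0xa0 R1=0x82 R2=0x3d R3=0xf8  N=1 Z=0
after  3: R0=0xa0 R1=0x82 R2=0x82 R3=0xf8  N=1 Z=0
after  4: R0=0xa0 R1=0x82 R2=0x7a R3=0xf8  N=0 Z=0
after  5: R0=0xa0 R1=0x82 R2=0x7a R3=0xfa  N=1 Z=0
after  6: R0=0xa0 R1=0x82 R2=0x1a R3=0xfa  N=0 Z=0
after  7: R0=0xa0 R1=0x82 R2=0xfa R3=0xfa  N=1 Z=0
after  8: R0=0xa6 R1=0x82 R2=0xfa R3=0xfa  N=1 Z=0
after  9: R0=0xa6 R1=0x82 R2=0xfa R3=0xfa  N=1 Z=0
-- IRQ taken; context saved, return-PC = 10 --
mismatch: R3: reported 0xf2 vs actual 0xfa

BAD = R3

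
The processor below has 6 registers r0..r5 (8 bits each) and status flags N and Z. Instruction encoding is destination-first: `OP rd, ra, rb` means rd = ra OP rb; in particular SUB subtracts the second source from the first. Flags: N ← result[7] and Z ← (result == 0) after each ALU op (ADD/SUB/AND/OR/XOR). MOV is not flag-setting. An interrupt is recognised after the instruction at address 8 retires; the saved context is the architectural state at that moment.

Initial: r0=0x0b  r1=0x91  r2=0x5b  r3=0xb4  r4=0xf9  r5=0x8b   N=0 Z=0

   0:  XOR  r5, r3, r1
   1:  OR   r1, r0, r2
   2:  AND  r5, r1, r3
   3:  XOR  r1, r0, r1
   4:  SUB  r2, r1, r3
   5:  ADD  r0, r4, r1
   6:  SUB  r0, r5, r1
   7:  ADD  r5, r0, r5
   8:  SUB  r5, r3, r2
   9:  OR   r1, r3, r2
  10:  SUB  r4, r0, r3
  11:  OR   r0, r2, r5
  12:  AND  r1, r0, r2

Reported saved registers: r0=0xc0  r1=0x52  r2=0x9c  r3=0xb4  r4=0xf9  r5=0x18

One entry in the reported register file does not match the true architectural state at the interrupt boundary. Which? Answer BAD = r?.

after  0: r0=0x0b r1=0x91 r2=0x5b r3=0xb4 r4=0xf9 r5=0x25  N=0 Z=0
after  1: r0=0x0b r1=0x5b r2=0x5b r3=0xb4 r4=0xf9 r5=0x25  N=0 Z=0
after  2: r0=0x0b r1=0x5b r2=0x5b r3=0xb4 r4=0xf9 r5=0x10  N=0 Z=0
after  3: r0=0x0b r1=0x50 r2=0x5b r3=0xb4 r4=0xf9 r5=0x10  N=0 Z=0
after  4: r0=0x0b r1=0x50 r2=0x9c r3=0xb4 r4=0xf9 r5=0x10  N=1 Z=0
after  5: r0=0x49 r1=0x50 r2=0x9c r3=0xb4 r4=0xf9 r5=0x10  N=0 Z=0
after  6: r0=0xc0 r1=0x50 r2=0x9c r3=0xb4 r4=0xf9 r5=0x10  N=1 Z=0
after  7: r0=0xc0 r1=0x50 r2=0x9c r3=0xb4 r4=0xf9 r5=0xd0  N=1 Z=0
after  8: r0=0xc0 r1=0x50 r2=0x9c r3=0xb4 r4=0xf9 r5=0x18  N=0 Z=0
-- IRQ taken; context saved, return-PC = 9 --
mismatch: r1: reported 0x52 vs actual 0x50

BAD = r1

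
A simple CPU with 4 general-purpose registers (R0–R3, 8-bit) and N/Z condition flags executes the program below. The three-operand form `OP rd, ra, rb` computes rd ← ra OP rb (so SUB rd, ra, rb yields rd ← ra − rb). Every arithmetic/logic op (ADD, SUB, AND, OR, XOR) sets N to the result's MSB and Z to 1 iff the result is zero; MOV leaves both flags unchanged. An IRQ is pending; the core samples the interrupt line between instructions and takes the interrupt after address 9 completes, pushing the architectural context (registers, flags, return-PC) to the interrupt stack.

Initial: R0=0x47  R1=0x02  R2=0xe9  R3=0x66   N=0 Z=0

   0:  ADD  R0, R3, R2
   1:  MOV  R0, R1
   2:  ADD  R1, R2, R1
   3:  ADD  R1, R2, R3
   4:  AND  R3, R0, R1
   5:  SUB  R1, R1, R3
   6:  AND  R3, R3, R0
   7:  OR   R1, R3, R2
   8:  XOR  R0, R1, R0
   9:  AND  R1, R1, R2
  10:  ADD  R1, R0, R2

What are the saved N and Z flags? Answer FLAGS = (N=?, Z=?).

FLAGS = (N=1, Z=0)

after  0: R0=0x4f R1=0x02 R2=0xe9 R3=0x66  N=0 Z=0
after  1: R0=0x02 R1=0x02 R2=0xe9 R3=0x66  N=0 Z=0
after  2: R0=0x02 R1=0xeb R2=0xe9 R3=0x66  N=1 Z=0
after  3: R0=0x02 R1=0x4f R2=0xe9 R3=0x66  N=0 Z=0
after  4: R0=0x02 R1=0x4f R2=0xe9 R3=0x02  N=0 Z=0
after  5: R0=0x02 R1=0x4d R2=0xe9 R3=0x02  N=0 Z=0
after  6: R0=0x02 R1=0x4d R2=0xe9 R3=0x02  N=0 Z=0
after  7: R0=0x02 R1=0xeb R2=0xe9 R3=0x02  N=1 Z=0
after  8: R0=0xe9 R1=0xeb R2=0xe9 R3=0x02  N=1 Z=0
after  9: R0=0xe9 R1=0xe9 R2=0xe9 R3=0x02  N=1 Z=0
-- IRQ taken; context saved, return-PC = 10 --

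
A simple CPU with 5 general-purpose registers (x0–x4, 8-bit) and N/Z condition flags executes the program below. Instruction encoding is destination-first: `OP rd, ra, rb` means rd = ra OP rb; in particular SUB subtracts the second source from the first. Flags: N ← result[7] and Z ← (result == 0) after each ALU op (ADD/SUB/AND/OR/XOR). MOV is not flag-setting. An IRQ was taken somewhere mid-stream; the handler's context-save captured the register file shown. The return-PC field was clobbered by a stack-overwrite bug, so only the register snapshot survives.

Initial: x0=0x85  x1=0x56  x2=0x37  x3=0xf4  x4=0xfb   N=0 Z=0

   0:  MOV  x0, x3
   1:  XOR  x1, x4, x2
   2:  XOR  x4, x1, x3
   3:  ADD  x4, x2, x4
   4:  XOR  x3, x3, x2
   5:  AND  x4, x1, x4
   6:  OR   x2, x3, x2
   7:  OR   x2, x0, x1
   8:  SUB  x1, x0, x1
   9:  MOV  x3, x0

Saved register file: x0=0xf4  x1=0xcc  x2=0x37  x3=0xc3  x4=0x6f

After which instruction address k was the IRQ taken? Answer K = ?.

K = 4

after  0: x0=0xf4 x1=0x56 x2=0x37 x3=0xf4 x4=0xfb  N=0 Z=0
after  1: x0=0xf4 x1=0xcc x2=0x37 x3=0xf4 x4=0xfb  N=1 Z=0
after  2: x0=0xf4 x1=0xcc x2=0x37 x3=0xf4 x4=0x38  N=0 Z=0
after  3: x0=0xf4 x1=0xcc x2=0x37 x3=0xf4 x4=0x6f  N=0 Z=0
after  4: x0=0xf4 x1=0xcc x2=0x37 x3=0xc3 x4=0x6f  N=1 Z=0
-- IRQ taken; context saved, return-PC = 5 --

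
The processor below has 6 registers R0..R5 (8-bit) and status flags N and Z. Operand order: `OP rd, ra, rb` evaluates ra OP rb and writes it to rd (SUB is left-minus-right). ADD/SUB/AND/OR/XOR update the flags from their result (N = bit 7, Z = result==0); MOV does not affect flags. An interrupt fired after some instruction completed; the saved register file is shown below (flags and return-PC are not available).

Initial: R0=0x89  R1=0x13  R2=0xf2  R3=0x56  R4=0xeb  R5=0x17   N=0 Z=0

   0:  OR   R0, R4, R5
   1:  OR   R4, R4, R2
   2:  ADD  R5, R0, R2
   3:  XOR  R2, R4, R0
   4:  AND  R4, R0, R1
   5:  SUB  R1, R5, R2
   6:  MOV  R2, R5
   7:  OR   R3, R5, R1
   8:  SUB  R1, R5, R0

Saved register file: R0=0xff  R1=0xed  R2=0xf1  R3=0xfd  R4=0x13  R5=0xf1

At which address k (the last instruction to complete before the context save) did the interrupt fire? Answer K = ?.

K = 7

after  0: R0=0xff R1=0x13 R2=0xf2 R3=0x56 R4=0xeb R5=0x17  N=1 Z=0
after  1: R0=0xff R1=0x13 R2=0xf2 R3=0x56 R4=0xfb R5=0x17  N=1 Z=0
after  2: R0=0xff R1=0x13 R2=0xf2 R3=0x56 R4=0xfb R5=0xf1  N=1 Z=0
after  3: R0=0xff R1=0x13 R2=0x04 R3=0x56 R4=0xfb R5=0xf1  N=0 Z=0
after  4: R0=0xff R1=0x13 R2=0x04 R3=0x56 R4=0x13 R5=0xf1  N=0 Z=0
after  5: R0=0xff R1=0xed R2=0x04 R3=0x56 R4=0x13 R5=0xf1  N=1 Z=0
after  6: R0=0xff R1=0xed R2=0xf1 R3=0x56 R4=0x13 R5=0xf1  N=1 Z=0
after  7: R0=0xff R1=0xed R2=0xf1 R3=0xfd R4=0x13 R5=0xf1  N=1 Z=0
-- IRQ taken; context saved, return-PC = 8 --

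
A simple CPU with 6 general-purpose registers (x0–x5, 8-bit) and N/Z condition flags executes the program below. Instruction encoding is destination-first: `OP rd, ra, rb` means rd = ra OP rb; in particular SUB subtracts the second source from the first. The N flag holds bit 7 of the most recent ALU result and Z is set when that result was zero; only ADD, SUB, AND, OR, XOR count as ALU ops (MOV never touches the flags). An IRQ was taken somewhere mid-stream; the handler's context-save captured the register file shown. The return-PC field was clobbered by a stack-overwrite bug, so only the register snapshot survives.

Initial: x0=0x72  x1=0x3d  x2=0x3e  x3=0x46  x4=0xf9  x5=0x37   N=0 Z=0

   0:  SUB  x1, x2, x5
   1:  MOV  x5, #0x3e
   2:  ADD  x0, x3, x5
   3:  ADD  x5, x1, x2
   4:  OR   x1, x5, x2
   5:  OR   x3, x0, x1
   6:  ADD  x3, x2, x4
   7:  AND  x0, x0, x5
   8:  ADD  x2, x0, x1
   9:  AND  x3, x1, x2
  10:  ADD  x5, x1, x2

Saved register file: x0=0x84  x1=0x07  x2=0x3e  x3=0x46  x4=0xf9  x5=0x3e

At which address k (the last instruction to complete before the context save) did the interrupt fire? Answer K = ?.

K = 2

after  0: x0=0x72 x1=0x07 x2=0x3e x3=0x46 x4=0xf9 x5=0x37  N=0 Z=0
after  1: x0=0x72 x1=0x07 x2=0x3e x3=0x46 x4=0xf9 x5=0x3e  N=0 Z=0
after  2: x0=0x84 x1=0x07 x2=0x3e x3=0x46 x4=0xf9 x5=0x3e  N=1 Z=0
-- IRQ taken; context saved, return-PC = 3 --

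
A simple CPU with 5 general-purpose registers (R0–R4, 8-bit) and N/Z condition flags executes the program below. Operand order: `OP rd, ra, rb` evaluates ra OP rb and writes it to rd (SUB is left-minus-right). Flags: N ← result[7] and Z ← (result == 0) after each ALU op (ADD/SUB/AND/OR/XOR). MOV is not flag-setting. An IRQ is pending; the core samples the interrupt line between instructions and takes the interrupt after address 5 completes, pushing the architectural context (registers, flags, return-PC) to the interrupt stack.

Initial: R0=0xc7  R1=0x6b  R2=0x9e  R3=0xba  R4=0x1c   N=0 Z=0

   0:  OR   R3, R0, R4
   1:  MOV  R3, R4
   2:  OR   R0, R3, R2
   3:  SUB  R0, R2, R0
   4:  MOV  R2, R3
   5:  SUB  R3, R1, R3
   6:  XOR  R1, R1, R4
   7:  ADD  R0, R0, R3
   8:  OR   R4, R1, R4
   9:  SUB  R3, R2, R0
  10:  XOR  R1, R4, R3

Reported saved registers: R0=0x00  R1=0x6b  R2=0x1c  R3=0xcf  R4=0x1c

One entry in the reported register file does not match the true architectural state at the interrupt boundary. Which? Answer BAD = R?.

BAD = R3

after  0: R0=0xc7 R1=0x6b R2=0x9e R3=0xdf R4=0x1c  N=1 Z=0
after  1: R0=0xc7 R1=0x6b R2=0x9e R3=0x1c R4=0x1c  N=1 Z=0
after  2: R0=0x9e R1=0x6b R2=0x9e R3=0x1c R4=0x1c  N=1 Z=0
after  3: R0=0x00 R1=0x6b R2=0x9e R3=0x1c R4=0x1c  N=0 Z=1
after  4: R0=0x00 R1=0x6b R2=0x1c R3=0x1c R4=0x1c  N=0 Z=1
after  5: R0=0x00 R1=0x6b R2=0x1c R3=0x4f R4=0x1c  N=0 Z=0
-- IRQ taken; context saved, return-PC = 6 --
mismatch: R3: reported 0xcf vs actual 0x4f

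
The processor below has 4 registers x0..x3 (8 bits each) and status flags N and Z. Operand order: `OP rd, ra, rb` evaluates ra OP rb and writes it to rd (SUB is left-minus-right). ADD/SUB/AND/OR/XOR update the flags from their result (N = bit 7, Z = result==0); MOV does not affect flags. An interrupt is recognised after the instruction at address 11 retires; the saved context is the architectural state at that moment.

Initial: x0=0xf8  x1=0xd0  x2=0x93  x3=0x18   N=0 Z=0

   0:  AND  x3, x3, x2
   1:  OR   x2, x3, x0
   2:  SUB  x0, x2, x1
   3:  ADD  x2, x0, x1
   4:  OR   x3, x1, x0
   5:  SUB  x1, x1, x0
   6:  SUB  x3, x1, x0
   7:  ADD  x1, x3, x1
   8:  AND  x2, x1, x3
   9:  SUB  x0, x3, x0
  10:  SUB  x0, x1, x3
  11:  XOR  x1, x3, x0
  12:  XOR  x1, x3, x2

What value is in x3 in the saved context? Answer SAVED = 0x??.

SAVED = 0x80

after  0: x0=0xf8 x1=0xd0 x2=0x93 x3=0x10  N=0 Z=0
after  1: x0=0xf8 x1=0xd0 x2=0xf8 x3=0x10  N=1 Z=0
after  2: x0=0x28 x1=0xd0 x2=0xf8 x3=0x10  N=0 Z=0
after  3: x0=0x28 x1=0xd0 x2=0xf8 x3=0x10  N=1 Z=0
after  4: x0=0x28 x1=0xd0 x2=0xf8 x3=0xf8  N=1 Z=0
after  5: x0=0x28 x1=0xa8 x2=0xf8 x3=0xf8  N=1 Z=0
after  6: x0=0x28 x1=0xa8 x2=0xf8 x3=0x80  N=1 Z=0
after  7: x0=0x28 x1=0x28 x2=0xf8 x3=0x80  N=0 Z=0
after  8: x0=0x28 x1=0x28 x2=0x00 x3=0x80  N=0 Z=1
after  9: x0=0x58 x1=0x28 x2=0x00 x3=0x80  N=0 Z=0
after 10: x0=0xa8 x1=0x28 x2=0x00 x3=0x80  N=1 Z=0
after 11: x0=0xa8 x1=0x28 x2=0x00 x3=0x80  N=0 Z=0
-- IRQ taken; context saved, return-PC = 12 --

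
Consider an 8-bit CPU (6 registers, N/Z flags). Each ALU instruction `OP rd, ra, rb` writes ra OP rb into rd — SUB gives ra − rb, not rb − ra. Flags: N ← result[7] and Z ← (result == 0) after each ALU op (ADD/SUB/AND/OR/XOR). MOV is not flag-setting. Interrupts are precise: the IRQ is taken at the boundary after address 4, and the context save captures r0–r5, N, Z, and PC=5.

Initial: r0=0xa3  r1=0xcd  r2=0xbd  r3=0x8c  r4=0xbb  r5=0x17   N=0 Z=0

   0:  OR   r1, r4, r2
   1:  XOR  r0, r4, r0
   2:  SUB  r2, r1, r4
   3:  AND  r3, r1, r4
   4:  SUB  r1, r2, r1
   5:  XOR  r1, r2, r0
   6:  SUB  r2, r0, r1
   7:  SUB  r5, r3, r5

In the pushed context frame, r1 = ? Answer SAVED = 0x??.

SAVED = 0x45

after  0: r0=0xa3 r1=0xbf r2=0xbd r3=0x8c r4=0xbb r5=0x17  N=1 Z=0
after  1: r0=0x18 r1=0xbf r2=0xbd r3=0x8c r4=0xbb r5=0x17  N=0 Z=0
after  2: r0=0x18 r1=0xbf r2=0x04 r3=0x8c r4=0xbb r5=0x17  N=0 Z=0
after  3: r0=0x18 r1=0xbf r2=0x04 r3=0xbb r4=0xbb r5=0x17  N=1 Z=0
after  4: r0=0x18 r1=0x45 r2=0x04 r3=0xbb r4=0xbb r5=0x17  N=0 Z=0
-- IRQ taken; context saved, return-PC = 5 --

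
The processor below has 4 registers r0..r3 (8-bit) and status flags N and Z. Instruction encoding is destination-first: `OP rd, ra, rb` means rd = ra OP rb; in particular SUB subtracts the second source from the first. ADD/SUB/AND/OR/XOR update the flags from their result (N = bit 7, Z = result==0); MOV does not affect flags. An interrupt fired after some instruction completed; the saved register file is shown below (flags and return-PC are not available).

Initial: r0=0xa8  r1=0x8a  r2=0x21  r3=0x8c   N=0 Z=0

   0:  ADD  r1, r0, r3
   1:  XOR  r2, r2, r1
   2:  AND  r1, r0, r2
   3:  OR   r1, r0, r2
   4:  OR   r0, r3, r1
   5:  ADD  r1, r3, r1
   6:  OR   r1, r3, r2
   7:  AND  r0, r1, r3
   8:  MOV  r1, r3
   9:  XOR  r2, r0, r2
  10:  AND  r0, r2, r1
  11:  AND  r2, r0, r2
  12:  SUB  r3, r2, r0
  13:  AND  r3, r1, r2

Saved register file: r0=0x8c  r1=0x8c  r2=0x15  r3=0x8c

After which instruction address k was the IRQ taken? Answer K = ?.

K = 8

after  0: r0=0xa8 r1=0x34 r2=0x21 r3=0x8c  N=0 Z=0
after  1: r0=0xa8 r1=0x34 r2=0x15 r3=0x8c  N=0 Z=0
after  2: r0=0xa8 r1=0x00 r2=0x15 r3=0x8c  N=0 Z=1
after  3: r0=0xa8 r1=0xbd r2=0x15 r3=0x8c  N=1 Z=0
after  4: r0=0xbd r1=0xbd r2=0x15 r3=0x8c  N=1 Z=0
after  5: r0=0xbd r1=0x49 r2=0x15 r3=0x8c  N=0 Z=0
after  6: r0=0xbd r1=0x9d r2=0x15 r3=0x8c  N=1 Z=0
after  7: r0=0x8c r1=0x9d r2=0x15 r3=0x8c  N=1 Z=0
after  8: r0=0x8c r1=0x8c r2=0x15 r3=0x8c  N=1 Z=0
-- IRQ taken; context saved, return-PC = 9 --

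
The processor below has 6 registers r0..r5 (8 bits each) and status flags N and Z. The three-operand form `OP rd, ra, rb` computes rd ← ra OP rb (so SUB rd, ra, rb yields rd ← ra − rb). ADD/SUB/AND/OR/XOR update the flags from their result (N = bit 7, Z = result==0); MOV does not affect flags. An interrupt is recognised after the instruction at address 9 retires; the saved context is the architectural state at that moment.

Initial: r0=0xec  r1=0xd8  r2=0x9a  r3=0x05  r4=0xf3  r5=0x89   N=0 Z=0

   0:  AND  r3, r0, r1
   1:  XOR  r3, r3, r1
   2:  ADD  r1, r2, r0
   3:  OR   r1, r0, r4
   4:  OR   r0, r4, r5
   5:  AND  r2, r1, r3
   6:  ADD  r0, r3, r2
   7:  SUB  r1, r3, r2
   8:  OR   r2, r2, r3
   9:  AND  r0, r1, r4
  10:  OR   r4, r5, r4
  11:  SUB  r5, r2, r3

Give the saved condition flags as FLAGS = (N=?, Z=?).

after  0: r0=0xec r1=0xd8 r2=0x9a r3=0xc8 r4=0xf3 r5=0x89  N=1 Z=0
after  1: r0=0xec r1=0xd8 r2=0x9a r3=0x10 r4=0xf3 r5=0x89  N=0 Z=0
after  2: r0=0xec r1=0x86 r2=0x9a r3=0x10 r4=0xf3 r5=0x89  N=1 Z=0
after  3: r0=0xec r1=0xff r2=0x9a r3=0x10 r4=0xf3 r5=0x89  N=1 Z=0
after  4: r0=0xfb r1=0xff r2=0x9a r3=0x10 r4=0xf3 r5=0x89  N=1 Z=0
after  5: r0=0xfb r1=0xff r2=0x10 r3=0x10 r4=0xf3 r5=0x89  N=0 Z=0
after  6: r0=0x20 r1=0xff r2=0x10 r3=0x10 r4=0xf3 r5=0x89  N=0 Z=0
after  7: r0=0x20 r1=0x00 r2=0x10 r3=0x10 r4=0xf3 r5=0x89  N=0 Z=1
after  8: r0=0x20 r1=0x00 r2=0x10 r3=0x10 r4=0xf3 r5=0x89  N=0 Z=0
after  9: r0=0x00 r1=0x00 r2=0x10 r3=0x10 r4=0xf3 r5=0x89  N=0 Z=1
-- IRQ taken; context saved, return-PC = 10 --

FLAGS = (N=0, Z=1)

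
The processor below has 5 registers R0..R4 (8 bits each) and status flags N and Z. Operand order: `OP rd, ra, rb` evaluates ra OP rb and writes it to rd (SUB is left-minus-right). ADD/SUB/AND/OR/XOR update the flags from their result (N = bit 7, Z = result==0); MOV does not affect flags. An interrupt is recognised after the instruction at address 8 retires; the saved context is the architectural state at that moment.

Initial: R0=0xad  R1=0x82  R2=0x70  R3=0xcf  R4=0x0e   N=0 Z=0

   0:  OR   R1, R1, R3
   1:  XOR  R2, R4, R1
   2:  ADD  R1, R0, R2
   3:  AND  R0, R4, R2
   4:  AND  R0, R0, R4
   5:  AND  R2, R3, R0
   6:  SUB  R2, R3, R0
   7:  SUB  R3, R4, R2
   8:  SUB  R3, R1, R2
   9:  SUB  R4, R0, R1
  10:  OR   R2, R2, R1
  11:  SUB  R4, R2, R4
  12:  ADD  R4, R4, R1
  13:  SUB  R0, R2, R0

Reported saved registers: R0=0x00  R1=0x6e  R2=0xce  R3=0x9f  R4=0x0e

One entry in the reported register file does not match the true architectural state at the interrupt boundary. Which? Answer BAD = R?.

BAD = R2

after  0: R0=0xad R1=0xcf R2=0x70 R3=0xcf R4=0x0e  N=1 Z=0
after  1: R0=0xad R1=0xcf R2=0xc1 R3=0xcf R4=0x0e  N=1 Z=0
after  2: R0=0xad R1=0x6e R2=0xc1 R3=0xcf R4=0x0e  N=0 Z=0
after  3: R0=0x00 R1=0x6e R2=0xc1 R3=0xcf R4=0x0e  N=0 Z=1
after  4: R0=0x00 R1=0x6e R2=0xc1 R3=0xcf R4=0x0e  N=0 Z=1
after  5: R0=0x00 R1=0x6e R2=0x00 R3=0xcf R4=0x0e  N=0 Z=1
after  6: R0=0x00 R1=0x6e R2=0xcf R3=0xcf R4=0x0e  N=1 Z=0
after  7: R0=0x00 R1=0x6e R2=0xcf R3=0x3f R4=0x0e  N=0 Z=0
after  8: R0=0x00 R1=0x6e R2=0xcf R3=0x9f R4=0x0e  N=1 Z=0
-- IRQ taken; context saved, return-PC = 9 --
mismatch: R2: reported 0xce vs actual 0xcf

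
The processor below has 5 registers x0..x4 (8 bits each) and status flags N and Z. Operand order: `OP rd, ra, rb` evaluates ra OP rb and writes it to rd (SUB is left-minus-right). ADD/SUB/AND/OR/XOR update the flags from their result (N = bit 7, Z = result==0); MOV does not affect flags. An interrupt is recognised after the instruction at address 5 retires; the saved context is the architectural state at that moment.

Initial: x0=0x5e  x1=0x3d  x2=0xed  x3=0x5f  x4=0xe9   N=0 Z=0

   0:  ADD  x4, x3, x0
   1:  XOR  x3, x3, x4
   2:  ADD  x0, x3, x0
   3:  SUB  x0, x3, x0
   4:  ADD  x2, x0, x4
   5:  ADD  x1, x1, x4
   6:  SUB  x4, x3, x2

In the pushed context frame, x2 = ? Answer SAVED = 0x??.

SAVED = 0x5f

after  0: x0=0x5e x1=0x3d x2=0xed x3=0x5f x4=0xbd  N=1 Z=0
after  1: x0=0x5e x1=0x3d x2=0xed x3=0xe2 x4=0xbd  N=1 Z=0
after  2: x0=0x40 x1=0x3d x2=0xed x3=0xe2 x4=0xbd  N=0 Z=0
after  3: x0=0xa2 x1=0x3d x2=0xed x3=0xe2 x4=0xbd  N=1 Z=0
after  4: x0=0xa2 x1=0x3d x2=0x5f x3=0xe2 x4=0xbd  N=0 Z=0
after  5: x0=0xa2 x1=0xfa x2=0x5f x3=0xe2 x4=0xbd  N=1 Z=0
-- IRQ taken; context saved, return-PC = 6 --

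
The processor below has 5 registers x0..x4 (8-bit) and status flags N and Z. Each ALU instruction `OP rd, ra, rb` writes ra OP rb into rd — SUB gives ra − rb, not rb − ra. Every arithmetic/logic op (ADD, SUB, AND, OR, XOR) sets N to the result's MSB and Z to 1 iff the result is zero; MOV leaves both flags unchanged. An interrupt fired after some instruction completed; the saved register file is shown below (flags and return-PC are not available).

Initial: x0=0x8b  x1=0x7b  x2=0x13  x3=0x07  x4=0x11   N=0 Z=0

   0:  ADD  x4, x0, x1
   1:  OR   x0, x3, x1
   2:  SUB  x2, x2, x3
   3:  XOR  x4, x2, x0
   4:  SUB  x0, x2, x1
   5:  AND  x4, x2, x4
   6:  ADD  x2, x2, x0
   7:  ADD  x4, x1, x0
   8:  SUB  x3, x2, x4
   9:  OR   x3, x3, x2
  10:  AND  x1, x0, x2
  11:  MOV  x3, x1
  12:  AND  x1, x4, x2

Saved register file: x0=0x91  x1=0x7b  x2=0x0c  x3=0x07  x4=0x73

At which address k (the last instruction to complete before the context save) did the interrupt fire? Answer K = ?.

after  0: x0=0x8b x1=0x7b x2=0x13 x3=0x07 x4=0x06  N=0 Z=0
after  1: x0=0x7f x1=0x7b x2=0x13 x3=0x07 x4=0x06  N=0 Z=0
after  2: x0=0x7f x1=0x7b x2=0x0c x3=0x07 x4=0x06  N=0 Z=0
after  3: x0=0x7f x1=0x7b x2=0x0c x3=0x07 x4=0x73  N=0 Z=0
after  4: x0=0x91 x1=0x7b x2=0x0c x3=0x07 x4=0x73  N=1 Z=0
-- IRQ taken; context saved, return-PC = 5 --

K = 4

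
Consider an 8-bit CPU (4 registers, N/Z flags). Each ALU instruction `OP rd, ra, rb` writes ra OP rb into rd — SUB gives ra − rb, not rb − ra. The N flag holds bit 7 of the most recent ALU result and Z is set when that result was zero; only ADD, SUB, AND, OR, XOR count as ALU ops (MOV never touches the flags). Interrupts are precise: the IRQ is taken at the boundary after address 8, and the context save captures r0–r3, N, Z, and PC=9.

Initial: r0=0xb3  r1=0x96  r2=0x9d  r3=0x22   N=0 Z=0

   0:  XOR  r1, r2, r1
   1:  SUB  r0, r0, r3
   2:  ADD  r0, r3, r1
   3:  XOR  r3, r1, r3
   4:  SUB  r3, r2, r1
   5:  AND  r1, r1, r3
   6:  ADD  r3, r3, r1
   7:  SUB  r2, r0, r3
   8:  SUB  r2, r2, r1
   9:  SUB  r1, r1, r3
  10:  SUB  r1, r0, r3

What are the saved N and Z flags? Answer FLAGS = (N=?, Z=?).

FLAGS = (N=1, Z=0)

after  0: r0=0xb3 r1=0x0b r2=0x9d r3=0x22  N=0 Z=0
after  1: r0=0x91 r1=0x0b r2=0x9d r3=0x22  N=1 Z=0
after  2: r0=0x2d r1=0x0b r2=0x9d r3=0x22  N=0 Z=0
after  3: r0=0x2d r1=0x0b r2=0x9d r3=0x29  N=0 Z=0
after  4: r0=0x2d r1=0x0b r2=0x9d r3=0x92  N=1 Z=0
after  5: r0=0x2d r1=0x02 r2=0x9d r3=0x92  N=0 Z=0
after  6: r0=0x2d r1=0x02 r2=0x9d r3=0x94  N=1 Z=0
after  7: r0=0x2d r1=0x02 r2=0x99 r3=0x94  N=1 Z=0
after  8: r0=0x2d r1=0x02 r2=0x97 r3=0x94  N=1 Z=0
-- IRQ taken; context saved, return-PC = 9 --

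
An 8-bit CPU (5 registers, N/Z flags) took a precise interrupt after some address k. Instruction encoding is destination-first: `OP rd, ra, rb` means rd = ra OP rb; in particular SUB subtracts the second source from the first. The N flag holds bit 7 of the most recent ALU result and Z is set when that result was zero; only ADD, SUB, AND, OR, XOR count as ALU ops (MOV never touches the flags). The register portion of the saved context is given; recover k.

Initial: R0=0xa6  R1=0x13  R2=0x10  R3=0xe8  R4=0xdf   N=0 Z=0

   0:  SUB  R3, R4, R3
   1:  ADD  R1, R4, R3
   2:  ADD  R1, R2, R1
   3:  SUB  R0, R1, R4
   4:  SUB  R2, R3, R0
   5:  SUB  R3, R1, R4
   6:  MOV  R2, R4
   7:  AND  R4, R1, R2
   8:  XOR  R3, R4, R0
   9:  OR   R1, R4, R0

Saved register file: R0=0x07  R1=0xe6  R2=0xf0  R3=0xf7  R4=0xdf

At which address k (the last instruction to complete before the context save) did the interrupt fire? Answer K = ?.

after  0: R0=0xa6 R1=0x13 R2=0x10 R3=0xf7 R4=0xdf  N=1 Z=0
after  1: R0=0xa6 R1=0xd6 R2=0x10 R3=0xf7 R4=0xdf  N=1 Z=0
after  2: R0=0xa6 R1=0xe6 R2=0x10 R3=0xf7 R4=0xdf  N=1 Z=0
after  3: R0=0x07 R1=0xe6 R2=0x10 R3=0xf7 R4=0xdf  N=0 Z=0
after  4: R0=0x07 R1=0xe6 R2=0xf0 R3=0xf7 R4=0xdf  N=1 Z=0
-- IRQ taken; context saved, return-PC = 5 --

K = 4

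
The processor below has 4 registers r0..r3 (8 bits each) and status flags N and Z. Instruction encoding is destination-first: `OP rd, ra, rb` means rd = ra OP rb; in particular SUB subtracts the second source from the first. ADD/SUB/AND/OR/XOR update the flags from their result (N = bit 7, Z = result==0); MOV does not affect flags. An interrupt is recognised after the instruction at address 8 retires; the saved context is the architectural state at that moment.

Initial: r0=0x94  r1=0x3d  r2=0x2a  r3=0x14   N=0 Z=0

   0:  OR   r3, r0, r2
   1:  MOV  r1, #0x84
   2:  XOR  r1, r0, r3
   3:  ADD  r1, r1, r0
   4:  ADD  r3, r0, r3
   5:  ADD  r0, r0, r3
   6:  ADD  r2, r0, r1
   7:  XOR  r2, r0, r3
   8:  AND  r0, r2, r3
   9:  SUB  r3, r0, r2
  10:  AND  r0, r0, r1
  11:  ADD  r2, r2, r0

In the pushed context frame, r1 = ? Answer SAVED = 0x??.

after  0: r0=0x94 r1=0x3d r2=0x2a r3=0xbe  N=1 Z=0
after  1: r0=0x94 r1=0x84 r2=0x2a r3=0xbe  N=1 Z=0
after  2: r0=0x94 r1=0x2a r2=0x2a r3=0xbe  N=0 Z=0
after  3: r0=0x94 r1=0xbe r2=0x2a r3=0xbe  N=1 Z=0
after  4: r0=0x94 r1=0xbe r2=0x2a r3=0x52  N=0 Z=0
after  5: r0=0xe6 r1=0xbe r2=0x2a r3=0x52  N=1 Z=0
after  6: r0=0xe6 r1=0xbe r2=0xa4 r3=0x52  N=1 Z=0
after  7: r0=0xe6 r1=0xbe r2=0xb4 r3=0x52  N=1 Z=0
after  8: r0=0x10 r1=0xbe r2=0xb4 r3=0x52  N=0 Z=0
-- IRQ taken; context saved, return-PC = 9 --

SAVED = 0xbe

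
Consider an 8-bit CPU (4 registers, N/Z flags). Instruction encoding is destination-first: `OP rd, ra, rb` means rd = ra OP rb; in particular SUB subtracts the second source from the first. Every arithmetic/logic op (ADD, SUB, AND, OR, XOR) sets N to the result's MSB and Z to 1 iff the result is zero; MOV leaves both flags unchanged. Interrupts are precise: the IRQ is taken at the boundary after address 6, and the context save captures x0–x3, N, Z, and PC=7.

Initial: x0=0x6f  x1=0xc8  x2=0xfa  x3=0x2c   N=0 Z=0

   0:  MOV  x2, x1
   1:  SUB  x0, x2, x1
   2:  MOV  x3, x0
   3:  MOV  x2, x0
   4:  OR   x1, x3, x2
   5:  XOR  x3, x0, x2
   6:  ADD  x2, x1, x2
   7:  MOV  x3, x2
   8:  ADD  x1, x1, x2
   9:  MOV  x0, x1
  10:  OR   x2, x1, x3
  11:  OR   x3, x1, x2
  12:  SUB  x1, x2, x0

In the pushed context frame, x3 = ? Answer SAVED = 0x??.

after  0: x0=0x6f x1=0xc8 x2=0xc8 x3=0x2c  N=0 Z=0
after  1: x0=0x00 x1=0xc8 x2=0xc8 x3=0x2c  N=0 Z=1
after  2: x0=0x00 x1=0xc8 x2=0xc8 x3=0x00  N=0 Z=1
after  3: x0=0x00 x1=0xc8 x2=0x00 x3=0x00  N=0 Z=1
after  4: x0=0x00 x1=0x00 x2=0x00 x3=0x00  N=0 Z=1
after  5: x0=0x00 x1=0x00 x2=0x00 x3=0x00  N=0 Z=1
after  6: x0=0x00 x1=0x00 x2=0x00 x3=0x00  N=0 Z=1
-- IRQ taken; context saved, return-PC = 7 --

SAVED = 0x00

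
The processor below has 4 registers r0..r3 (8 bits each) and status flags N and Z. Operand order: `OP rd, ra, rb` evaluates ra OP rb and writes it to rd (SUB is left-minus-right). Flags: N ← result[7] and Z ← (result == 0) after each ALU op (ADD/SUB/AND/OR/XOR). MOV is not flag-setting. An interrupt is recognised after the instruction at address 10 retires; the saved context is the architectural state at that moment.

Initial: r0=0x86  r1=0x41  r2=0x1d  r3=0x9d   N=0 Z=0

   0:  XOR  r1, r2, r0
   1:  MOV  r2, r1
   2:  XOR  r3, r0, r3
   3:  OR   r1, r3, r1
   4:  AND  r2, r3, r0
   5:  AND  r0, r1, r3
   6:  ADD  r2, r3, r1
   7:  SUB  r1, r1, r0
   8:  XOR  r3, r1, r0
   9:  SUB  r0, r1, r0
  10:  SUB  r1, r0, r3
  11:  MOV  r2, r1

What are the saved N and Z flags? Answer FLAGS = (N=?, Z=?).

FLAGS = (N=1, Z=0)

after  0: r0=0x86 r1=0x9b r2=0x1d r3=0x9d  N=1 Z=0
after  1: r0=0x86 r1=0x9b r2=0x9b r3=0x9d  N=1 Z=0
after  2: r0=0x86 r1=0x9b r2=0x9b r3=0x1b  N=0 Z=0
after  3: r0=0x86 r1=0x9b r2=0x9b r3=0x1b  N=1 Z=0
after  4: r0=0x86 r1=0x9b r2=0x02 r3=0x1b  N=0 Z=0
after  5: r0=0x1b r1=0x9b r2=0x02 r3=0x1b  N=0 Z=0
after  6: r0=0x1b r1=0x9b r2=0xb6 r3=0x1b  N=1 Z=0
after  7: r0=0x1b r1=0x80 r2=0xb6 r3=0x1b  N=1 Z=0
after  8: r0=0x1b r1=0x80 r2=0xb6 r3=0x9b  N=1 Z=0
after  9: r0=0x65 r1=0x80 r2=0xb6 r3=0x9b  N=0 Z=0
after 10: r0=0x65 r1=0xca r2=0xb6 r3=0x9b  N=1 Z=0
-- IRQ taken; context saved, return-PC = 11 --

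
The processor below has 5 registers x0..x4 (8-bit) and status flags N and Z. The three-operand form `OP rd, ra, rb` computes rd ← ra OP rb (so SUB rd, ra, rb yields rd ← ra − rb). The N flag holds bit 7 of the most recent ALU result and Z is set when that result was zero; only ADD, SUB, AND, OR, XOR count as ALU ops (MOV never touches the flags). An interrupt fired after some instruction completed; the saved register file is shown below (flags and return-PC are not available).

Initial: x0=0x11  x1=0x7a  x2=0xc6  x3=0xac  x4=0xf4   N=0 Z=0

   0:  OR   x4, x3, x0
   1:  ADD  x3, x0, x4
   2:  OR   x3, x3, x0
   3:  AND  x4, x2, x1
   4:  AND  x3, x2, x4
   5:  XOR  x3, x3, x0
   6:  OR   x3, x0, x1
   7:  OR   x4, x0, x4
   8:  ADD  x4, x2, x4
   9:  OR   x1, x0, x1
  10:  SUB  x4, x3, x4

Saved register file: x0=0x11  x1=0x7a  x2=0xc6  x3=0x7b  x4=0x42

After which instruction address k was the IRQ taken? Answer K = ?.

after  0: x0=0x11 x1=0x7a x2=0xc6 x3=0xac x4=0xbd  N=1 Z=0
after  1: x0=0x11 x1=0x7a x2=0xc6 x3=0xce x4=0xbd  N=1 Z=0
after  2: x0=0x11 x1=0x7a x2=0xc6 x3=0xdf x4=0xbd  N=1 Z=0
after  3: x0=0x11 x1=0x7a x2=0xc6 x3=0xdf x4=0x42  N=0 Z=0
after  4: x0=0x11 x1=0x7a x2=0xc6 x3=0x42 x4=0x42  N=0 Z=0
after  5: x0=0x11 x1=0x7a x2=0xc6 x3=0x53 x4=0x42  N=0 Z=0
after  6: x0=0x11 x1=0x7a x2=0xc6 x3=0x7b x4=0x42  N=0 Z=0
-- IRQ taken; context saved, return-PC = 7 --

K = 6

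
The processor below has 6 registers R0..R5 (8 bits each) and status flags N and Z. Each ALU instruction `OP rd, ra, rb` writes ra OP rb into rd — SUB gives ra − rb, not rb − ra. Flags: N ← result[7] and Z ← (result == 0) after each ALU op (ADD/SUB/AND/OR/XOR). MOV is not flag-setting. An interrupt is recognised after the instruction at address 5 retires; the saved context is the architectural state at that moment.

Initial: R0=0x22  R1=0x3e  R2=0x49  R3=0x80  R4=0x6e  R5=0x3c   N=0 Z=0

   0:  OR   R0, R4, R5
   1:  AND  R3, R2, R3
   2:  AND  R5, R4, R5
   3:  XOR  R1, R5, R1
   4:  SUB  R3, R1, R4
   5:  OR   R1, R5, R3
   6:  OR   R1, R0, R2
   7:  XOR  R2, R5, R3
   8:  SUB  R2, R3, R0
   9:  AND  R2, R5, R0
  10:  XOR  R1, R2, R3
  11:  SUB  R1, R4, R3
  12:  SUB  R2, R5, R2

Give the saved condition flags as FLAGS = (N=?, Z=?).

after  0: R0=0x7e R1=0x3e R2=0x49 R3=0x80 R4=0x6e R5=0x3c  N=0 Z=0
after  1: R0=0x7e R1=0x3e R2=0x49 R3=0x00 R4=0x6e R5=0x3c  N=0 Z=1
after  2: R0=0x7e R1=0x3e R2=0x49 R3=0x00 R4=0x6e R5=0x2c  N=0 Z=0
after  3: R0=0x7e R1=0x12 R2=0x49 R3=0x00 R4=0x6e R5=0x2c  N=0 Z=0
after  4: R0=0x7e R1=0x12 R2=0x49 R3=0xa4 R4=0x6e R5=0x2c  N=1 Z=0
after  5: R0=0x7e R1=0xac R2=0x49 R3=0xa4 R4=0x6e R5=0x2c  N=1 Z=0
-- IRQ taken; context saved, return-PC = 6 --

FLAGS = (N=1, Z=0)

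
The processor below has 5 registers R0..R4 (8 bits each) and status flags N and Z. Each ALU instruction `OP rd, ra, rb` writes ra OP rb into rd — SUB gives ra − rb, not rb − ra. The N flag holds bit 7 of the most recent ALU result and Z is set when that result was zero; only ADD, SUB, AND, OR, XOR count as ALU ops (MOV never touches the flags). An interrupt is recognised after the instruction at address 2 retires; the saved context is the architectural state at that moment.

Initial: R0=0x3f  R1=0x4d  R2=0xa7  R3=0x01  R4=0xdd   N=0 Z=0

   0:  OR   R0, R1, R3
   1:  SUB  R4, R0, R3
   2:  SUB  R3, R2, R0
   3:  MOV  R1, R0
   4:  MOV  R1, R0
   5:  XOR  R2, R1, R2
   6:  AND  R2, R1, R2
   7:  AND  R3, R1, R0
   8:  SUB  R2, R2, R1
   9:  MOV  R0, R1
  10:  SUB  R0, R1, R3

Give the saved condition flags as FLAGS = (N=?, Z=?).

after  0: R0=0x4d R1=0x4d R2=0xa7 R3=0x01 R4=0xdd  N=0 Z=0
after  1: R0=0x4d R1=0x4d R2=0xa7 R3=0x01 R4=0x4c  N=0 Z=0
after  2: R0=0x4d R1=0x4d R2=0xa7 R3=0x5a R4=0x4c  N=0 Z=0
-- IRQ taken; context saved, return-PC = 3 --

FLAGS = (N=0, Z=0)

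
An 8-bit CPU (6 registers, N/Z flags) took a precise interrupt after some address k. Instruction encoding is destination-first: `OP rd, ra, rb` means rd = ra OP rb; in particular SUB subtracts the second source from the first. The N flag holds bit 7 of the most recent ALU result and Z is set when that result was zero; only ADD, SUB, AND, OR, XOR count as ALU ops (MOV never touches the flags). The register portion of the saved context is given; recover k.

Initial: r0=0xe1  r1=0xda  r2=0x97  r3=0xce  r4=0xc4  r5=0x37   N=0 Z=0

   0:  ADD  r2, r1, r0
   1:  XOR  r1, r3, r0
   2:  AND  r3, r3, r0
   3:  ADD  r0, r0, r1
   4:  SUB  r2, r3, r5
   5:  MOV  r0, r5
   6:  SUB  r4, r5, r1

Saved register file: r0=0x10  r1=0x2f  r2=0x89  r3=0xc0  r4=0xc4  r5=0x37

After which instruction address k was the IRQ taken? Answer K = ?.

K = 4

after  0: r0=0xe1 r1=0xda r2=0xbb r3=0xce r4=0xc4 r5=0x37  N=1 Z=0
after  1: r0=0xe1 r1=0x2f r2=0xbb r3=0xce r4=0xc4 r5=0x37  N=0 Z=0
after  2: r0=0xe1 r1=0x2f r2=0xbb r3=0xc0 r4=0xc4 r5=0x37  N=1 Z=0
after  3: r0=0x10 r1=0x2f r2=0xbb r3=0xc0 r4=0xc4 r5=0x37  N=0 Z=0
after  4: r0=0x10 r1=0x2f r2=0x89 r3=0xc0 r4=0xc4 r5=0x37  N=1 Z=0
-- IRQ taken; context saved, return-PC = 5 --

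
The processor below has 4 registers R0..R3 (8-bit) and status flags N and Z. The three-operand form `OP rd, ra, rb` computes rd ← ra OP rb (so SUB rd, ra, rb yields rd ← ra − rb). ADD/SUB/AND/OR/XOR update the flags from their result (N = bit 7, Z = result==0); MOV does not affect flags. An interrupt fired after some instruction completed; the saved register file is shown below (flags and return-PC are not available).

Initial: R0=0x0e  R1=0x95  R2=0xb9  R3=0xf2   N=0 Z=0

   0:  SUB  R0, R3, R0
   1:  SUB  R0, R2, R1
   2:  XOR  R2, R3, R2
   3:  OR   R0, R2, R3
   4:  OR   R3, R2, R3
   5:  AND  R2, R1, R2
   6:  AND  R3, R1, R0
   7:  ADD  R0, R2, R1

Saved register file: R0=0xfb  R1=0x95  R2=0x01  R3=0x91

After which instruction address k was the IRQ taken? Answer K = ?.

K = 6

after  0: R0=0xe4 R1=0x95 R2=0xb9 R3=0xf2  N=1 Z=0
after  1: R0=0x24 R1=0x95 R2=0xb9 R3=0xf2  N=0 Z=0
after  2: R0=0x24 R1=0x95 R2=0x4b R3=0xf2  N=0 Z=0
after  3: R0=0xfb R1=0x95 R2=0x4b R3=0xf2  N=1 Z=0
after  4: R0=0xfb R1=0x95 R2=0x4b R3=0xfb  N=1 Z=0
after  5: R0=0xfb R1=0x95 R2=0x01 R3=0xfb  N=0 Z=0
after  6: R0=0xfb R1=0x95 R2=0x01 R3=0x91  N=1 Z=0
-- IRQ taken; context saved, return-PC = 7 --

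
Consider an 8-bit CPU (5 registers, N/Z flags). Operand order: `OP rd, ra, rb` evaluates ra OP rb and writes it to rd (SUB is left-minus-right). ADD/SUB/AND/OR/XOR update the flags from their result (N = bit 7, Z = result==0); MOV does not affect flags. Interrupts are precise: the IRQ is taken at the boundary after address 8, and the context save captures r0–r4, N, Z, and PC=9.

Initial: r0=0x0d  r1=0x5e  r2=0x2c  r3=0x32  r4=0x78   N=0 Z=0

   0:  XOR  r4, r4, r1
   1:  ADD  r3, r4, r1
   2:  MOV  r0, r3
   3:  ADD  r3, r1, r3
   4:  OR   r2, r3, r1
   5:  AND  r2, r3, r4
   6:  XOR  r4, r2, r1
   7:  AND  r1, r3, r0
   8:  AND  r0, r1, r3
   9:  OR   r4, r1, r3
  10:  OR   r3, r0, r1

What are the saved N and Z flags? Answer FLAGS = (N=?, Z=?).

after  0: r0=0x0d r1=0x5e r2=0x2c r3=0x32 r4=0x26  N=0 Z=0
after  1: r0=0x0d r1=0x5e r2=0x2c r3=0x84 r4=0x26  N=1 Z=0
after  2: r0=0x84 r1=0x5e r2=0x2c r3=0x84 r4=0x26  N=1 Z=0
after  3: r0=0x84 r1=0x5e r2=0x2c r3=0xe2 r4=0x26  N=1 Z=0
after  4: r0=0x84 r1=0x5e r2=0xfe r3=0xe2 r4=0x26  N=1 Z=0
after  5: r0=0x84 r1=0x5e r2=0x22 r3=0xe2 r4=0x26  N=0 Z=0
after  6: r0=0x84 r1=0x5e r2=0x22 r3=0xe2 r4=0x7c  N=0 Z=0
after  7: r0=0x84 r1=0x80 r2=0x22 r3=0xe2 r4=0x7c  N=1 Z=0
after  8: r0=0x80 r1=0x80 r2=0x22 r3=0xe2 r4=0x7c  N=1 Z=0
-- IRQ taken; context saved, return-PC = 9 --

FLAGS = (N=1, Z=0)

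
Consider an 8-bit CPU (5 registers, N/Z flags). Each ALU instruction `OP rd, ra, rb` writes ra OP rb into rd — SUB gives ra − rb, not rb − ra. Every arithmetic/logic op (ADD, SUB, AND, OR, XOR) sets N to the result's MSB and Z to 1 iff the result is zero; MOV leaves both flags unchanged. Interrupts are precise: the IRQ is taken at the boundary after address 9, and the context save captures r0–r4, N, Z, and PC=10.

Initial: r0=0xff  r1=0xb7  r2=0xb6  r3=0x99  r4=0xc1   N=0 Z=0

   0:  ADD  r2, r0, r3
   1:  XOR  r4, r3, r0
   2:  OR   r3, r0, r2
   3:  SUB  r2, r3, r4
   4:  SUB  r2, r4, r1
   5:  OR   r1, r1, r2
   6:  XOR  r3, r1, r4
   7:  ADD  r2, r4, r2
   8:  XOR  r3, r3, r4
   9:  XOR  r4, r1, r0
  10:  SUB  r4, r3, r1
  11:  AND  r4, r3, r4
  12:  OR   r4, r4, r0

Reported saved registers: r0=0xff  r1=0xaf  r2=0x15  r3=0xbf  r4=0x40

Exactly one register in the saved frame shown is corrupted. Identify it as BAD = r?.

BAD = r1

after  0: r0=0xff r1=0xb7 r2=0x98 r3=0x99 r4=0xc1  N=1 Z=0
after  1: r0=0xff r1=0xb7 r2=0x98 r3=0x99 r4=0x66  N=0 Z=0
after  2: r0=0xff r1=0xb7 r2=0x98 r3=0xff r4=0x66  N=1 Z=0
after  3: r0=0xff r1=0xb7 r2=0x99 r3=0xff r4=0x66  N=1 Z=0
after  4: r0=0xff r1=0xb7 r2=0xaf r3=0xff r4=0x66  N=1 Z=0
after  5: r0=0xff r1=0xbf r2=0xaf r3=0xff r4=0x66  N=1 Z=0
after  6: r0=0xff r1=0xbf r2=0xaf r3=0xd9 r4=0x66  N=1 Z=0
after  7: r0=0xff r1=0xbf r2=0x15 r3=0xd9 r4=0x66  N=0 Z=0
after  8: r0=0xff r1=0xbf r2=0x15 r3=0xbf r4=0x66  N=1 Z=0
after  9: r0=0xff r1=0xbf r2=0x15 r3=0xbf r4=0x40  N=0 Z=0
-- IRQ taken; context saved, return-PC = 10 --
mismatch: r1: reported 0xaf vs actual 0xbf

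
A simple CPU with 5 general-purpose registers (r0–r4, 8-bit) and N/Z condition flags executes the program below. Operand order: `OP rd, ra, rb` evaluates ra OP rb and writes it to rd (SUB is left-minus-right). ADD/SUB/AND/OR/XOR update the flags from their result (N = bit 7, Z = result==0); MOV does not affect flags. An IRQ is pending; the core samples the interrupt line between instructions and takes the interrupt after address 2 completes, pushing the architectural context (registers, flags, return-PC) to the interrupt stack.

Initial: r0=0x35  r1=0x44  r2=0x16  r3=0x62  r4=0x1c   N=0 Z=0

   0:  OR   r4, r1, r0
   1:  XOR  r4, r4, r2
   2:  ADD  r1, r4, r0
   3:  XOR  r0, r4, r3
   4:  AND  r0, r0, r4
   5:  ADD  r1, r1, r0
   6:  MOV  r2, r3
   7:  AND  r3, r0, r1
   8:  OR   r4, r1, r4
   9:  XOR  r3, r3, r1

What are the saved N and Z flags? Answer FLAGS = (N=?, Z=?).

after  0: r0=0x35 r1=0x44 r2=0x16 r3=0x62 r4=0x75  N=0 Z=0
after  1: r0=0x35 r1=0x44 r2=0x16 r3=0x62 r4=0x63  N=0 Z=0
after  2: r0=0x35 r1=0x98 r2=0x16 r3=0x62 r4=0x63  N=1 Z=0
-- IRQ taken; context saved, return-PC = 3 --

FLAGS = (N=1, Z=0)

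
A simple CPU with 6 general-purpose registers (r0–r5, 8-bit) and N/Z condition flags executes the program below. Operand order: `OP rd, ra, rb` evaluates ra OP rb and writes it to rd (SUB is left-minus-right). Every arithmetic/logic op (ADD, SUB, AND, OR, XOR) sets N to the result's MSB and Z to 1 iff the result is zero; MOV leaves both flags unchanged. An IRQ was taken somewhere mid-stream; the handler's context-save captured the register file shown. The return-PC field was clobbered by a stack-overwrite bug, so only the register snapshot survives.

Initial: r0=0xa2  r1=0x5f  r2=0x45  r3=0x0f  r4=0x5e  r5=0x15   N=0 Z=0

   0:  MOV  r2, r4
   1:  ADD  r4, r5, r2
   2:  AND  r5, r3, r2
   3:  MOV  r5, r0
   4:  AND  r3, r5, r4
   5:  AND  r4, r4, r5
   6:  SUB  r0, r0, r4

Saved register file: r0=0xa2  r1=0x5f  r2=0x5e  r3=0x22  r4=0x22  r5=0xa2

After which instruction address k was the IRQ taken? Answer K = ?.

K = 5

after  0: r0=0xa2 r1=0x5f r2=0x5e r3=0x0f r4=0x5e r5=0x15  N=0 Z=0
after  1: r0=0xa2 r1=0x5f r2=0x5e r3=0x0f r4=0x73 r5=0x15  N=0 Z=0
after  2: r0=0xa2 r1=0x5f r2=0x5e r3=0x0f r4=0x73 r5=0x0e  N=0 Z=0
after  3: r0=0xa2 r1=0x5f r2=0x5e r3=0x0f r4=0x73 r5=0xa2  N=0 Z=0
after  4: r0=0xa2 r1=0x5f r2=0x5e r3=0x22 r4=0x73 r5=0xa2  N=0 Z=0
after  5: r0=0xa2 r1=0x5f r2=0x5e r3=0x22 r4=0x22 r5=0xa2  N=0 Z=0
-- IRQ taken; context saved, return-PC = 6 --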